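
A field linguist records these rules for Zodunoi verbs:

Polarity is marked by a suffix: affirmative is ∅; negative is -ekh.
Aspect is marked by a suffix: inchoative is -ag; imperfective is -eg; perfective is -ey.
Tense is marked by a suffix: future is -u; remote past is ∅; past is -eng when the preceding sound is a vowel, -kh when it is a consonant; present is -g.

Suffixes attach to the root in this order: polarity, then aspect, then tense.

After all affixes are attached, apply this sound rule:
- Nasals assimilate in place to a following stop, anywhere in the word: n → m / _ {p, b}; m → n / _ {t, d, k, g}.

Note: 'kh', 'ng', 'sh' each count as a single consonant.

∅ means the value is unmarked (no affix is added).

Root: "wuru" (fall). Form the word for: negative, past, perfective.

wuruekheykh

Attach polarity negative -ekh → wuruekh.
Attach aspect perfective -ey → wuruekhey.
Attach tense past -kh (after consonant 'y') → wuruekheykh.
Nasal assimilation: no change.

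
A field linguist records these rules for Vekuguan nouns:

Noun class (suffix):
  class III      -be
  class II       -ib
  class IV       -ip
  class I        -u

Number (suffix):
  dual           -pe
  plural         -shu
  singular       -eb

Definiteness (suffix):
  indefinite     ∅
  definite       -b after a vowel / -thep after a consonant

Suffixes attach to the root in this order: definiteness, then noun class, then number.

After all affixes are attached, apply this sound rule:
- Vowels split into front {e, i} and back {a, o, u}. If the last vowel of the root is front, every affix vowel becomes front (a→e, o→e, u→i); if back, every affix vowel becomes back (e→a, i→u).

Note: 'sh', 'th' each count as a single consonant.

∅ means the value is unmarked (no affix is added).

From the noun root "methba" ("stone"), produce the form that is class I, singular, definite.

Attach definiteness definite -b (after vowel 'a') → methbab.
Attach noun class class I -u → methbabu.
Attach number singular -eb → methbabueb.
Apply vowel harmony: methbabueb → methbabuab.

methbabuab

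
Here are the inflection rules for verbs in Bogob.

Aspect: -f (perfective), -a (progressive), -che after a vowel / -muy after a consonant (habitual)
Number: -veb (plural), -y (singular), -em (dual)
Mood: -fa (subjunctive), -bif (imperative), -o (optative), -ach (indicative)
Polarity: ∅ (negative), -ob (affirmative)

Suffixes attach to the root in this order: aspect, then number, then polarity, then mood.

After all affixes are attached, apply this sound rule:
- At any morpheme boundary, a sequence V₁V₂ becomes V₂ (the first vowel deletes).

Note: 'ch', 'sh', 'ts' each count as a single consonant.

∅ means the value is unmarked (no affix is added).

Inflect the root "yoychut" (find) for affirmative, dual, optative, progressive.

yoychutemobo

Attach aspect progressive -a → yoychuta.
Attach number dual -em → yoychutaem.
Attach polarity affirmative -ob → yoychutaemob.
Attach mood optative -o → yoychutaemobo.
Apply vowel deletion: yoychutaemobo → yoychutemobo.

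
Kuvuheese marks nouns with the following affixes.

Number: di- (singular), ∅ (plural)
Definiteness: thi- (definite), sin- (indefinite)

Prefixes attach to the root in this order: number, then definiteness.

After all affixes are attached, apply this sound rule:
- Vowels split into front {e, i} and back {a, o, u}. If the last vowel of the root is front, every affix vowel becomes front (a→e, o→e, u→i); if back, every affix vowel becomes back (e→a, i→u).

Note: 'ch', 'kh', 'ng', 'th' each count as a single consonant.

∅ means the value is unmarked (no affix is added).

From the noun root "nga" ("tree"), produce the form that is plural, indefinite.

sunnga

number = plural: zero marking, form stays nga.
Attach definiteness indefinite sin- → sinnga.
Apply vowel harmony: sinnga → sunnga.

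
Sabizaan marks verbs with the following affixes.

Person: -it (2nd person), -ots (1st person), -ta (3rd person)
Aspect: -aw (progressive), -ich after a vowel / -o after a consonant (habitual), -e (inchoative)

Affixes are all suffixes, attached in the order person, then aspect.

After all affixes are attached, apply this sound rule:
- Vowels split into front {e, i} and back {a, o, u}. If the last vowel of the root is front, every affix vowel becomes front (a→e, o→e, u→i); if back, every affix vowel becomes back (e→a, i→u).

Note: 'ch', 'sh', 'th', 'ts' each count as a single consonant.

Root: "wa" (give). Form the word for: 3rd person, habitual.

Attach person 3rd person -ta → wata.
Attach aspect habitual -ich (after vowel 'a') → wataich.
Apply vowel harmony: wataich → watauch.

watauch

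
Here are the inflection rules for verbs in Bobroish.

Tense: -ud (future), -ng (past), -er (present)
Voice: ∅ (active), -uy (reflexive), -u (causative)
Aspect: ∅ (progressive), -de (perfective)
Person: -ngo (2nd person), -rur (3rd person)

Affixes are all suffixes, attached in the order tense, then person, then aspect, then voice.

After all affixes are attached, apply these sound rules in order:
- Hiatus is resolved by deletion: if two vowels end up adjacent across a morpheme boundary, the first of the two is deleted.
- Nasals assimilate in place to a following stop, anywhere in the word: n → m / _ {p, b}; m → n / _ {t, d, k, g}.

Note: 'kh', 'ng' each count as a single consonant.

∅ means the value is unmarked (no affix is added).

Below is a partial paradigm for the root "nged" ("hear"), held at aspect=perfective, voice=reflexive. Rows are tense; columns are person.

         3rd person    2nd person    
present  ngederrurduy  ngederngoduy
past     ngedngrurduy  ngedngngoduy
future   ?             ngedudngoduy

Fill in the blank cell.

ngedudrurduy

Attach tense future -ud → ngedud.
Attach person 3rd person -rur → ngedudrur.
Attach aspect perfective -de → ngedudrurde.
Attach voice reflexive -uy → ngedudrurdeuy.
Apply vowel deletion: ngedudrurdeuy → ngedudrurduy.
Nasal assimilation: no change.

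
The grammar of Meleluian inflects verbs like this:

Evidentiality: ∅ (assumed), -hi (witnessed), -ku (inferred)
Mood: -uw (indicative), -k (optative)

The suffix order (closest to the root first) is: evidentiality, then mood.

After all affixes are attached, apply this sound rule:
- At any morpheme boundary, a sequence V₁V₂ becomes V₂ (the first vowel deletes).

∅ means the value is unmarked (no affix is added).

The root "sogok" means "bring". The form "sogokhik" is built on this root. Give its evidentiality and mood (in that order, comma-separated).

Segment: sogok-hi-k.
evidentiality: -hi → witnessed.
mood: -k → optative.

witnessed, optative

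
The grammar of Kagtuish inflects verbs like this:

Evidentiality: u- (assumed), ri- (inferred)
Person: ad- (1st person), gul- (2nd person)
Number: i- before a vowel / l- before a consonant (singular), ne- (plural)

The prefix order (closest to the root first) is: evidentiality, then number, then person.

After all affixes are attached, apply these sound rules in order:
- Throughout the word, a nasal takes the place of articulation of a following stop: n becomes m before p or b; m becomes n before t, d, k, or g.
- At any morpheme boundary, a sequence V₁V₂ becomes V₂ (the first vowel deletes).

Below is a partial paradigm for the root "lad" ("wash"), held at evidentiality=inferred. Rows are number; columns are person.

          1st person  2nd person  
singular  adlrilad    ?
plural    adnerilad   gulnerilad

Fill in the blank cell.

Attach evidentiality inferred ri- → rilad.
Attach number singular l- (before consonant 'r') → lrilad.
Attach person 2nd person gul- → gullrilad.
Nasal assimilation: no change.
Vowel deletion: no change.

gullrilad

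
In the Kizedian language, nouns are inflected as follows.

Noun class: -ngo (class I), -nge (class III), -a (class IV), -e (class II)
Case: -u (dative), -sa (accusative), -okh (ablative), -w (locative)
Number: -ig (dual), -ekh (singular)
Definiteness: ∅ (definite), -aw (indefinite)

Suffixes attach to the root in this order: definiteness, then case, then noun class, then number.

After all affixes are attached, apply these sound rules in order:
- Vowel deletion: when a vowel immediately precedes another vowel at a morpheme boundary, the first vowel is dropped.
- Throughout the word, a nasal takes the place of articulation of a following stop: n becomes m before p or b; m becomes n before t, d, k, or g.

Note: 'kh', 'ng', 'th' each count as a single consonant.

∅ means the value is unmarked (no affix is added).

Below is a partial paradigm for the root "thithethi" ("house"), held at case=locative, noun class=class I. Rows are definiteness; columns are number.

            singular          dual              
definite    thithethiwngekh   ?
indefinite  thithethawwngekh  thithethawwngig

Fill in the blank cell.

thithethiwngig

definiteness = definite: zero marking, form stays thithethi.
Attach case locative -w → thithethiw.
Attach noun class class I -ngo → thithethiwngo.
Attach number dual -ig → thithethiwngoig.
Apply vowel deletion: thithethiwngoig → thithethiwngig.
Nasal assimilation: no change.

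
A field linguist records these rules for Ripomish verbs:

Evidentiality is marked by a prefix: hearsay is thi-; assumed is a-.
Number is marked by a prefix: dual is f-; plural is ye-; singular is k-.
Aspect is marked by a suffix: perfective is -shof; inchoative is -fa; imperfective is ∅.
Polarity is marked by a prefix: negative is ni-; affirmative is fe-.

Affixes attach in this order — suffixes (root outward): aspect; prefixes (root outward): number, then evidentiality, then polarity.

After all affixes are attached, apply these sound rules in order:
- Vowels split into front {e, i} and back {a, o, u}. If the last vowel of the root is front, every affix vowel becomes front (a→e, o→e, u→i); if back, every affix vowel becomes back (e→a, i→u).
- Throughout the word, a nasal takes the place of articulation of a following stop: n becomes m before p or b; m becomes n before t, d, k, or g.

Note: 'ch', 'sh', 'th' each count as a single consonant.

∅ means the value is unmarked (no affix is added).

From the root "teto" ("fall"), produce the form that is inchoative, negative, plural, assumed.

Attach number plural ye- → yeteto.
Attach evidentiality assumed a- → ayeteto.
Attach aspect inchoative -fa → ayetetofa.
Attach polarity negative ni- → niayetetofa.
Apply vowel harmony: niayetetofa → nuayatetofa.
Nasal assimilation: no change.

nuayatetofa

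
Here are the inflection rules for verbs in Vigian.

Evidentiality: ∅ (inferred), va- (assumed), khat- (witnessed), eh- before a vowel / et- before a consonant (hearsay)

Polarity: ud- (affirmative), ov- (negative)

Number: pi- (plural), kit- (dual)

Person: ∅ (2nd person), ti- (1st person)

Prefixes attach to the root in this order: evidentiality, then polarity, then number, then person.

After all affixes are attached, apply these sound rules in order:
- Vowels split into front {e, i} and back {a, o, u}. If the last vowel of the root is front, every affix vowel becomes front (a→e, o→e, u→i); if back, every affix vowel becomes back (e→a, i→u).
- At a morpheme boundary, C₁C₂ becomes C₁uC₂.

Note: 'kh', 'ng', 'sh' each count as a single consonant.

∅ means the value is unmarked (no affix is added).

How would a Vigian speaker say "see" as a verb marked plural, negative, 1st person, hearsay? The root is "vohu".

tupuovatuvohu

Attach evidentiality hearsay et- (before consonant 'v') → etvohu.
Attach polarity negative ov- → ovetvohu.
Attach number plural pi- → piovetvohu.
Attach person 1st person ti- → tipiovetvohu.
Apply vowel harmony: tipiovetvohu → tupuovatvohu.
Apply epenthesis: tupuovatvohu → tupuovatuvohu.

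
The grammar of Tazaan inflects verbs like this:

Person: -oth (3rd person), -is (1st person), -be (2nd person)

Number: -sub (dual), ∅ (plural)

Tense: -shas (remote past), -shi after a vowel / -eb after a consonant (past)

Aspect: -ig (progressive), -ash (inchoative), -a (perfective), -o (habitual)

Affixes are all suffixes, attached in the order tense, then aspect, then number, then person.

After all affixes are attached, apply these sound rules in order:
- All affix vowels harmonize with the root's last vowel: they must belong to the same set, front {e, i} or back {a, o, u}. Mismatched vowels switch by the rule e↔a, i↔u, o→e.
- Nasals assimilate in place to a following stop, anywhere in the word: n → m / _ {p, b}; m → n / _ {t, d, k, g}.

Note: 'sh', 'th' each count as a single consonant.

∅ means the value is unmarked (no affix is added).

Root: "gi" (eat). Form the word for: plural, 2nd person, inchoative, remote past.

gisheseshbe

Attach tense remote past -shas → gishas.
Attach aspect inchoative -ash → gishasash.
number = plural: zero marking, form stays gishasash.
Attach person 2nd person -be → gishasashbe.
Apply vowel harmony: gishasashbe → gisheseshbe.
Nasal assimilation: no change.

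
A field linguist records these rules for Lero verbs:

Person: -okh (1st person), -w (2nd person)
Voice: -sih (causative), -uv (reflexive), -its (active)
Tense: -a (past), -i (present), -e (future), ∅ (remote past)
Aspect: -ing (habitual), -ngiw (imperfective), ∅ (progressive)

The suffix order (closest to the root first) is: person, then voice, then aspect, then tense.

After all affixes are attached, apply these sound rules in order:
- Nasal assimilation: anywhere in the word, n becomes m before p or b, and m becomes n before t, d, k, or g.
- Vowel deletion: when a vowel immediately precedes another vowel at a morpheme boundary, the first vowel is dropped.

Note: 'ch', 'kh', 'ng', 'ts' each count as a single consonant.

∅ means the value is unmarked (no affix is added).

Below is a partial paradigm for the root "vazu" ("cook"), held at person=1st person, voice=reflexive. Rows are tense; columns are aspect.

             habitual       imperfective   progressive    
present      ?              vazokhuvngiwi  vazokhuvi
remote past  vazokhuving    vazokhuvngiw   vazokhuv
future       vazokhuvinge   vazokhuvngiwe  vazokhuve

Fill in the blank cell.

Attach person 1st person -okh → vazuokh.
Attach voice reflexive -uv → vazuokhuv.
Attach aspect habitual -ing → vazuokhuving.
Attach tense present -i → vazuokhuvingi.
Nasal assimilation: no change.
Apply vowel deletion: vazuokhuvingi → vazokhuvingi.

vazokhuvingi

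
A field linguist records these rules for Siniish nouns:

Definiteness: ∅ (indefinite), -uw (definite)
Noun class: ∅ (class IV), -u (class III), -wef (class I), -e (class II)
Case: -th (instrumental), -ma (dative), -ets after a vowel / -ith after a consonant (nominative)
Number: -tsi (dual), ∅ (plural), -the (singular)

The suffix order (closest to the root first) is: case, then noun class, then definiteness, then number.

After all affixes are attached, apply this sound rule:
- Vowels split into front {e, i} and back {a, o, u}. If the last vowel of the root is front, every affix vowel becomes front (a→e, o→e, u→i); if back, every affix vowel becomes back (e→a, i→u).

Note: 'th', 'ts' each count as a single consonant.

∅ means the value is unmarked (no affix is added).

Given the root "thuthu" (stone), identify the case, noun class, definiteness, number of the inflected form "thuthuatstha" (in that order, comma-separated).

nominative, class IV, indefinite, singular

Segment: thuthu-ets-the.
case: -ets/ith → nominative.
noun class: ∅ → class IV.
definiteness: ∅ → indefinite.
number: -the → singular.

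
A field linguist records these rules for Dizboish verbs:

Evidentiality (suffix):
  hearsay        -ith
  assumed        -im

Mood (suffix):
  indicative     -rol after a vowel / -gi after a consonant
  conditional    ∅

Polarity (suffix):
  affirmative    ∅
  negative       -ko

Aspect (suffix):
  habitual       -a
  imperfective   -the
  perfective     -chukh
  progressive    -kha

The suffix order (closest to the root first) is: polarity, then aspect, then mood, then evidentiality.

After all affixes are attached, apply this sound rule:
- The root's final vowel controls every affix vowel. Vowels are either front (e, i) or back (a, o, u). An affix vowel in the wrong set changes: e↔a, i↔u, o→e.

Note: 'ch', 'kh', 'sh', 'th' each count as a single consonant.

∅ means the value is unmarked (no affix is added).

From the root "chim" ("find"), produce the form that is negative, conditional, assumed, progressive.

chimkekheim

Attach polarity negative -ko → chimko.
Attach aspect progressive -kha → chimkokha.
mood = conditional: zero marking, form stays chimkokha.
Attach evidentiality assumed -im → chimkokhaim.
Apply vowel harmony: chimkokhaim → chimkekheim.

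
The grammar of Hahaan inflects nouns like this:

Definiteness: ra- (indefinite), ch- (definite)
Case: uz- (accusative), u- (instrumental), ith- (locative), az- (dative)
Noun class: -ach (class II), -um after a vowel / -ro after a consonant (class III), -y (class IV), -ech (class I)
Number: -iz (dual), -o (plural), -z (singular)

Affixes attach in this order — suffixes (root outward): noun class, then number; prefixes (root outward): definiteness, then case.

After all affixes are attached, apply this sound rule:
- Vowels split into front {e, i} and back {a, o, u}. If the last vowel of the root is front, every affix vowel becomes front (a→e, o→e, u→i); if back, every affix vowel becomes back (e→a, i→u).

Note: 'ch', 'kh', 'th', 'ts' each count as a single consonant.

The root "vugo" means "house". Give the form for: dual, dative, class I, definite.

Attach noun class class I -ech → vugoech.
Attach definiteness definite ch- → chvugoech.
Attach case dative az- → azchvugoech.
Attach number dual -iz → azchvugoechiz.
Apply vowel harmony: azchvugoechiz → azchvugoachuz.

azchvugoachuz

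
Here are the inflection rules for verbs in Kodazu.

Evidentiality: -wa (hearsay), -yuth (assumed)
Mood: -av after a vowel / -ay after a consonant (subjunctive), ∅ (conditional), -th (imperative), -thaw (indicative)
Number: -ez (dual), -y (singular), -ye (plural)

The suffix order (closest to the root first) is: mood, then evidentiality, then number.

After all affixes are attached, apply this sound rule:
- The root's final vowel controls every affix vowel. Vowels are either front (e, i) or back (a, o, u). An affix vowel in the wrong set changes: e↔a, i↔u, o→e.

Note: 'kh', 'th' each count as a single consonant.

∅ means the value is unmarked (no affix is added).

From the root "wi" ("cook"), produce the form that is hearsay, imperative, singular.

Attach mood imperative -th → with.
Attach evidentiality hearsay -wa → withwa.
Attach number singular -y → withway.
Apply vowel harmony: withway → withwey.

withwey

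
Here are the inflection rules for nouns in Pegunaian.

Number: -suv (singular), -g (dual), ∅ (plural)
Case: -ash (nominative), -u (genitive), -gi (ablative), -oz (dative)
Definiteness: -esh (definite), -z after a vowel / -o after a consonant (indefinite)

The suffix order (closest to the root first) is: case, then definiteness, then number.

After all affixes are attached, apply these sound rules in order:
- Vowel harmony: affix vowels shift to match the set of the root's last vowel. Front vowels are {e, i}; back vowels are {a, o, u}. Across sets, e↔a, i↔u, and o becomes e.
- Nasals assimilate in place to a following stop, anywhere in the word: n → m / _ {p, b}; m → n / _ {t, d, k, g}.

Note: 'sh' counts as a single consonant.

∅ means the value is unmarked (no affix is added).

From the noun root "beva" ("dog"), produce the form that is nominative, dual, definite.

bevaashashg

Attach case nominative -ash → bevaash.
Attach definiteness definite -esh → bevaashesh.
Attach number dual -g → bevaasheshg.
Apply vowel harmony: bevaasheshg → bevaashashg.
Nasal assimilation: no change.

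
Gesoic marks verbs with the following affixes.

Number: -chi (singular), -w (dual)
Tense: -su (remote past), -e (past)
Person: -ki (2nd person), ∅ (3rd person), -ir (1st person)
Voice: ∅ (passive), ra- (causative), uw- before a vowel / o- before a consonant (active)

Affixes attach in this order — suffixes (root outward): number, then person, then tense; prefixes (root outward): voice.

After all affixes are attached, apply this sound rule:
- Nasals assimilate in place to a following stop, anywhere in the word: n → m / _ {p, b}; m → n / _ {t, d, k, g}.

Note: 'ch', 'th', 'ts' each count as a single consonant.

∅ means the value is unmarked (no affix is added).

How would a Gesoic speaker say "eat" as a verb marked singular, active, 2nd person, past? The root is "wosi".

owosichikie

Attach voice active o- (before consonant 'w') → owosi.
Attach number singular -chi → owosichi.
Attach person 2nd person -ki → owosichiki.
Attach tense past -e → owosichikie.
Nasal assimilation: no change.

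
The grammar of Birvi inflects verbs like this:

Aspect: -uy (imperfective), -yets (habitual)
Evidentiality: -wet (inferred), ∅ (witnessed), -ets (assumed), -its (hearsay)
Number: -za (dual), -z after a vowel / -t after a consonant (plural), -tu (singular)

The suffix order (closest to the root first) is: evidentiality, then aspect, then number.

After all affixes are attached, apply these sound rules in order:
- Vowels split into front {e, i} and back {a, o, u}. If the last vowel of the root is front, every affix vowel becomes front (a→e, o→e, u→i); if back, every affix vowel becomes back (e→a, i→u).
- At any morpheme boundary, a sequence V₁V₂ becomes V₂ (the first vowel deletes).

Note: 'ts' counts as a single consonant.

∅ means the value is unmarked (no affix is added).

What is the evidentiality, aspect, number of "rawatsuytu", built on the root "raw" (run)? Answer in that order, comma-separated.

Segment: raw-ets-uy-tu.
evidentiality: -ets → assumed.
aspect: -uy → imperfective.
number: -tu → singular.

assumed, imperfective, singular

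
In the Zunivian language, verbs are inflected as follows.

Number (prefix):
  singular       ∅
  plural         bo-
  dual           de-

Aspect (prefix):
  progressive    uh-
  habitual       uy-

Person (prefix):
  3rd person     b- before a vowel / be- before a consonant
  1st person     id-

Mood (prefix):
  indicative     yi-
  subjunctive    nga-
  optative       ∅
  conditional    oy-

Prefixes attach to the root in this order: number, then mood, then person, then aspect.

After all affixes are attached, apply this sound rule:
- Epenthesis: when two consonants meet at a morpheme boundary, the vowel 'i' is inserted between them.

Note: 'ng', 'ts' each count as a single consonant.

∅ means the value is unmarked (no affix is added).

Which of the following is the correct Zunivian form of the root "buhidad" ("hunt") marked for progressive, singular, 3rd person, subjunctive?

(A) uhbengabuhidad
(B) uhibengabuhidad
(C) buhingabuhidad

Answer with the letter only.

number = singular: zero marking, form stays buhidad.
Attach mood subjunctive nga- → ngabuhidad.
Attach person 3rd person be- (before consonant 'ng') → bengabuhidad.
Attach aspect progressive uh- → uhbengabuhidad.
Apply epenthesis: uhbengabuhidad → uhibengabuhidad.
So the correct form is uhibengabuhidad, option (B).
(A) uhbengabuhidad is wrong: it fails to apply the sound rule(s).
(C) buhingabuhidad is wrong: it has the affixes in the wrong order.

B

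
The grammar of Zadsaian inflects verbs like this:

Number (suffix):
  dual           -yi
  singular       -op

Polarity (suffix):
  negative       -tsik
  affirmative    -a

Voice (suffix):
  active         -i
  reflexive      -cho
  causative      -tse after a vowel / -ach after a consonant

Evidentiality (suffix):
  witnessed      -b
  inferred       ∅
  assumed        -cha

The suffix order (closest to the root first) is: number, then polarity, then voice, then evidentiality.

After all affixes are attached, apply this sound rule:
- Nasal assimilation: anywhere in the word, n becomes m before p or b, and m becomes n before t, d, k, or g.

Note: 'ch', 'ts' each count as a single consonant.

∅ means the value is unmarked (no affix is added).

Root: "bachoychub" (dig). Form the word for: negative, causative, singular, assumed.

bachoychuboptsikachcha

Attach number singular -op → bachoychubop.
Attach polarity negative -tsik → bachoychuboptsik.
Attach voice causative -ach (after consonant 'k') → bachoychuboptsikach.
Attach evidentiality assumed -cha → bachoychuboptsikachcha.
Nasal assimilation: no change.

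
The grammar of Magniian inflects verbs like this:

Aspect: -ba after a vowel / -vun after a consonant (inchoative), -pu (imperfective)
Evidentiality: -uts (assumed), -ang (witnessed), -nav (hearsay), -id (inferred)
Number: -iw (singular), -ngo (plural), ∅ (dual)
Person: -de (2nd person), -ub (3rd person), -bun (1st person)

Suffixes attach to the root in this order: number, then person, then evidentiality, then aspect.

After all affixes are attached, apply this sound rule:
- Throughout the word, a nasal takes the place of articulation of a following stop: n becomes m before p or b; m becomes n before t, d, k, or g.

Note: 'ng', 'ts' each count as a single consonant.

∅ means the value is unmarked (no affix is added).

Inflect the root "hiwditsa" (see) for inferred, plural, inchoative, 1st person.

Attach number plural -ngo → hiwditsango.
Attach person 1st person -bun → hiwditsangobun.
Attach evidentiality inferred -id → hiwditsangobunid.
Attach aspect inchoative -vun (after consonant 'd') → hiwditsangobunidvun.
Nasal assimilation: no change.

hiwditsangobunidvun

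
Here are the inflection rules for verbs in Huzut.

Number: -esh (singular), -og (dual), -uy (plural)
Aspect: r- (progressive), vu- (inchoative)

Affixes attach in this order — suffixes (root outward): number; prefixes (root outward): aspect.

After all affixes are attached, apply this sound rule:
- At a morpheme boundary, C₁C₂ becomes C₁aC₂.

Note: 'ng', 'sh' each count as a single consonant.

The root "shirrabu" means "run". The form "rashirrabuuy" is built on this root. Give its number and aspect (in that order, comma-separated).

plural, progressive

Segment: r-shirrabu-uy.
number: -uy → plural.
aspect: r- → progressive.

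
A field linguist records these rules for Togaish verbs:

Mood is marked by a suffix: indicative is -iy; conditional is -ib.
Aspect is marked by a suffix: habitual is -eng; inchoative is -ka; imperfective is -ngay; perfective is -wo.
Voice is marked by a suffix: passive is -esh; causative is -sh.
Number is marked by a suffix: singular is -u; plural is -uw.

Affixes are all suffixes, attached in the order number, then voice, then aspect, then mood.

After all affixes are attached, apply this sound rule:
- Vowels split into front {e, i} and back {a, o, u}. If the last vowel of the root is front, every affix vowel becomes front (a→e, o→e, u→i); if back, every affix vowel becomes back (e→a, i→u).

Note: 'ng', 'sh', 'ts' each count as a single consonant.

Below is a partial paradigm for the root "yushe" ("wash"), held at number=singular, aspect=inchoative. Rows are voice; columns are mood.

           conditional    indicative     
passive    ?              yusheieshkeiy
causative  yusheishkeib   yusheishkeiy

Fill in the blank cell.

Attach number singular -u → yusheu.
Attach voice passive -esh → yusheuesh.
Attach aspect inchoative -ka → yusheueshka.
Attach mood conditional -ib → yusheueshkaib.
Apply vowel harmony: yusheueshkaib → yusheieshkeib.

yusheieshkeib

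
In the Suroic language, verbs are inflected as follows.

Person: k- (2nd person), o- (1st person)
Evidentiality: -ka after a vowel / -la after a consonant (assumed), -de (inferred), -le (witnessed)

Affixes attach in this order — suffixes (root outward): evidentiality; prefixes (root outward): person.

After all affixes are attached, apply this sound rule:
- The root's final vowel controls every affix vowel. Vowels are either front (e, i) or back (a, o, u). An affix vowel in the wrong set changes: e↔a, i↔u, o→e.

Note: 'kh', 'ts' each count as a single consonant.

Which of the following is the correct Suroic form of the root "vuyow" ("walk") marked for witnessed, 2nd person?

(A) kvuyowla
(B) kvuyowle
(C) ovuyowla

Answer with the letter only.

A

Attach person 2nd person k- → kvuyow.
Attach evidentiality witnessed -le → kvuyowle.
Apply vowel harmony: kvuyowle → kvuyowla.
So the correct form is kvuyowla, option (A).
(B) kvuyowle is wrong: it fails to apply the sound rule(s).
(C) ovuyowla is wrong: it uses 1st person instead of 2nd person for person.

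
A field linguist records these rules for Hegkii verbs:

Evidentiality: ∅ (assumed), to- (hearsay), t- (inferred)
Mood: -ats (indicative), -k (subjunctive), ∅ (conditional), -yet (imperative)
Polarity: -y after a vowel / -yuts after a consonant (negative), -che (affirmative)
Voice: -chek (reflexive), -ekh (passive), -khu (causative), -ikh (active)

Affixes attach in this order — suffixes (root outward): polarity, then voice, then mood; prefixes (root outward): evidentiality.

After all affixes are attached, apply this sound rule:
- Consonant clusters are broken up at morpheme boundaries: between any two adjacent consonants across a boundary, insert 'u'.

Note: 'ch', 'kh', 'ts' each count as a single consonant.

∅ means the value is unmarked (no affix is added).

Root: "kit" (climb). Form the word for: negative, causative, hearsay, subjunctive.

tokituyutsukhuk

Attach polarity negative -yuts (after consonant 't') → kityuts.
Attach voice causative -khu → kityutskhu.
Attach mood subjunctive -k → kityutskhuk.
Attach evidentiality hearsay to- → tokityutskhuk.
Apply epenthesis: tokityutskhuk → tokituyutsukhuk.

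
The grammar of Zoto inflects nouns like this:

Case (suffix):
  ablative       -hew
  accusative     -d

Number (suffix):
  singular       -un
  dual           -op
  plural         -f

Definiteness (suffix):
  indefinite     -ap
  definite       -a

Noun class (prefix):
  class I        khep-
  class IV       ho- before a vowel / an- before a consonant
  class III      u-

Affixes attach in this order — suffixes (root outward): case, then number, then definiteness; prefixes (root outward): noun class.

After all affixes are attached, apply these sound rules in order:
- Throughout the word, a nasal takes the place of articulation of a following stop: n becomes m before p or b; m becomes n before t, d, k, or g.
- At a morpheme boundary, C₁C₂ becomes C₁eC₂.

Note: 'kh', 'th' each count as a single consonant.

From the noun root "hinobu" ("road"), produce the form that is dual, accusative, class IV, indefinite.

Attach noun class class IV an- (before consonant 'h') → anhinobu.
Attach case accusative -d → anhinobud.
Attach number dual -op → anhinobudop.
Attach definiteness indefinite -ap → anhinobudopap.
Nasal assimilation: no change.
Apply epenthesis: anhinobudopap → anehinobudopap.

anehinobudopap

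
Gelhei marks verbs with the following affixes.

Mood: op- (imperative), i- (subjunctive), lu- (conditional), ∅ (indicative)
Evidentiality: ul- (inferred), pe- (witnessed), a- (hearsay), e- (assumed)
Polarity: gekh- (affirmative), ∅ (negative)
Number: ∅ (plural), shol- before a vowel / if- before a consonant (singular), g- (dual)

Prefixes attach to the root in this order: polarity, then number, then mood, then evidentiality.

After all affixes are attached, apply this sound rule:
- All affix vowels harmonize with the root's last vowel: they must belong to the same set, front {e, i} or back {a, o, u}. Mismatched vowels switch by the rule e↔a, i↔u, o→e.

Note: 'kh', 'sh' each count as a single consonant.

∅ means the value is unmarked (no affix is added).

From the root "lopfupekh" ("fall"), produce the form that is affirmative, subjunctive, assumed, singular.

eiifgekhlopfupekh

Attach polarity affirmative gekh- → gekhlopfupekh.
Attach number singular if- (before consonant 'g') → ifgekhlopfupekh.
Attach mood subjunctive i- → iifgekhlopfupekh.
Attach evidentiality assumed e- → eiifgekhlopfupekh.
Vowel harmony: no change.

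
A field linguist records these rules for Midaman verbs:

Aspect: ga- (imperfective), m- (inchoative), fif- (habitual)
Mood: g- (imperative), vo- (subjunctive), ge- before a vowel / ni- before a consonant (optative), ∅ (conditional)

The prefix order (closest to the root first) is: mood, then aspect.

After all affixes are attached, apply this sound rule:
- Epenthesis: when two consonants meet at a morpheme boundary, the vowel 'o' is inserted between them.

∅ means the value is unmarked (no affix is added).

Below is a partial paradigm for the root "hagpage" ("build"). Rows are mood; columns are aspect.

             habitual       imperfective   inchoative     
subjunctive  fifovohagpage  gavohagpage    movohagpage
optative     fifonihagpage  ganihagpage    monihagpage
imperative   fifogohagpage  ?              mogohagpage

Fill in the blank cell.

gagohagpage

Attach mood imperative g- → ghagpage.
Attach aspect imperfective ga- → gaghagpage.
Apply epenthesis: gaghagpage → gagohagpage.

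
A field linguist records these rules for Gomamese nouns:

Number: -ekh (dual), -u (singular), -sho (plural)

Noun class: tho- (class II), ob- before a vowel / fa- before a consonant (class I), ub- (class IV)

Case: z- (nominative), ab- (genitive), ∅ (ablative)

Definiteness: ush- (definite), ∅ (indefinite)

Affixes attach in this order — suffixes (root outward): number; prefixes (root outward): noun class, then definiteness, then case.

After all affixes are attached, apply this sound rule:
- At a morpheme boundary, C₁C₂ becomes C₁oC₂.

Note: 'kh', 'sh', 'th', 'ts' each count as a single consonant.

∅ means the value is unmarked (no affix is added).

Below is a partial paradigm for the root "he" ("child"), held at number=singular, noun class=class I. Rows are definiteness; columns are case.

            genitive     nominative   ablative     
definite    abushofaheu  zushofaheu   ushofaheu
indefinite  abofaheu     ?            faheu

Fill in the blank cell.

Attach number singular -u → heu.
Attach noun class class I fa- (before consonant 'h') → faheu.
definiteness = indefinite: zero marking, form stays faheu.
Attach case nominative z- → zfaheu.
Apply epenthesis: zfaheu → zofaheu.

zofaheu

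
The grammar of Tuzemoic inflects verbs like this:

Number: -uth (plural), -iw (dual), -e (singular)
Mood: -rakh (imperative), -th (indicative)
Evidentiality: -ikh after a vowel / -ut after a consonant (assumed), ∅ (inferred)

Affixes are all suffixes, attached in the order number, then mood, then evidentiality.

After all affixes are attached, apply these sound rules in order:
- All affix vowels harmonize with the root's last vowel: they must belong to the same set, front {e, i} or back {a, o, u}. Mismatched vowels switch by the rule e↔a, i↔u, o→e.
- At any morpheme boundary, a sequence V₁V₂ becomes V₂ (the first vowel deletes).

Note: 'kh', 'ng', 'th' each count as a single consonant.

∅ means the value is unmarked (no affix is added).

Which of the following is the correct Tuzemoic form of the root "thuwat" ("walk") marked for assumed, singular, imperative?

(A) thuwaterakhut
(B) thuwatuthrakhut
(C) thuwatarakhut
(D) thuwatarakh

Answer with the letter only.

Attach number singular -e → thuwate.
Attach mood imperative -rakh → thuwaterakh.
Attach evidentiality assumed -ut (after consonant 'kh') → thuwaterakhut.
Apply vowel harmony: thuwaterakhut → thuwatarakhut.
Vowel deletion: no change.
So the correct form is thuwatarakhut, option (C).
(D) thuwatarakh is wrong: it uses inferred instead of assumed for evidentiality.
(A) thuwaterakhut is wrong: it fails to apply the sound rule(s).
(B) thuwatuthrakhut is wrong: it uses plural instead of singular for number.

C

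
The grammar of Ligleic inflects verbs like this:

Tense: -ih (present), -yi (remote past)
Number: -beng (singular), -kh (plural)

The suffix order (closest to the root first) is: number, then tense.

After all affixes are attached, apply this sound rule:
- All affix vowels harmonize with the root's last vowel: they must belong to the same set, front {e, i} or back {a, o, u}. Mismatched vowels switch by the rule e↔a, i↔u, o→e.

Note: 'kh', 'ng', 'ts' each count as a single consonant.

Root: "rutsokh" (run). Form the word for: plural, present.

Attach number plural -kh → rutsokhkh.
Attach tense present -ih → rutsokhkhih.
Apply vowel harmony: rutsokhkhih → rutsokhkhuh.

rutsokhkhuh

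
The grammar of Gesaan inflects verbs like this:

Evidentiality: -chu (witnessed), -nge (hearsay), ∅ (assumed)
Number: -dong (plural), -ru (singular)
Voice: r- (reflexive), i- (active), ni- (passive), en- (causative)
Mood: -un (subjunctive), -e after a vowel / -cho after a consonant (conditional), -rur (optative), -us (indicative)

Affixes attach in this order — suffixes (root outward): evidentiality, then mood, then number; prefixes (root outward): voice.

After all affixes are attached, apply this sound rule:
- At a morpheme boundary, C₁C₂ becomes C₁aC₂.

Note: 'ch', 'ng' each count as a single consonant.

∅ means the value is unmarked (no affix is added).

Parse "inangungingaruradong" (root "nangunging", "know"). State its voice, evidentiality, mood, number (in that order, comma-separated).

Segment: i-nangunging-rur-dong.
voice: i- → active.
evidentiality: ∅ → assumed.
mood: -rur → optative.
number: -dong → plural.

active, assumed, optative, plural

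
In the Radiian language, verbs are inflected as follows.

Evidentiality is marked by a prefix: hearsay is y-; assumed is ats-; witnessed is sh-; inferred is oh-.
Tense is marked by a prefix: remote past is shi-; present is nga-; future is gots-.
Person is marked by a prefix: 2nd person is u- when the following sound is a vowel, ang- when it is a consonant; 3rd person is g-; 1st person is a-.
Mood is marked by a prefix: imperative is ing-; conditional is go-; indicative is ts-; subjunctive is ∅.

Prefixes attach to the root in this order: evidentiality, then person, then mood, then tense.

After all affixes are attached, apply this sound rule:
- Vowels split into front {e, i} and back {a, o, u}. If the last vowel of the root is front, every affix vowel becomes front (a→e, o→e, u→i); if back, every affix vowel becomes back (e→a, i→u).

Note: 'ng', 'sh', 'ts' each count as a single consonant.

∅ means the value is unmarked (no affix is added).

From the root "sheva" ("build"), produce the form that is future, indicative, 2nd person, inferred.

Attach evidentiality inferred oh- → ohsheva.
Attach person 2nd person u- (before vowel 'o') → uohsheva.
Attach mood indicative ts- → tsuohsheva.
Attach tense future gots- → gotstsuohsheva.
Vowel harmony: no change.

gotstsuohsheva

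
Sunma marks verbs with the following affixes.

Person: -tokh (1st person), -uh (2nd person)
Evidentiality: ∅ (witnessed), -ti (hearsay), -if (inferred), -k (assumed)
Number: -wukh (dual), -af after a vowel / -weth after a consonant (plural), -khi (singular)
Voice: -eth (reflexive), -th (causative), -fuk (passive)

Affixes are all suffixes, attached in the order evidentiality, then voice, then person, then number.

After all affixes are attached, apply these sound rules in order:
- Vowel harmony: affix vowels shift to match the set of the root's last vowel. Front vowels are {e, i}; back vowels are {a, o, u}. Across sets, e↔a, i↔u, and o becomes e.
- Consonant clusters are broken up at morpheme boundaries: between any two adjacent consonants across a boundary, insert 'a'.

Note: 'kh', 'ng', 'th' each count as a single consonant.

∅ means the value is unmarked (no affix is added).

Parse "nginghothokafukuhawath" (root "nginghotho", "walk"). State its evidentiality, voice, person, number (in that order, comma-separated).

assumed, passive, 2nd person, plural

Segment: nginghotho-k-fuk-uh-weth.
evidentiality: -k → assumed.
voice: -fuk → passive.
person: -uh → 2nd person.
number: -af/weth → plural.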